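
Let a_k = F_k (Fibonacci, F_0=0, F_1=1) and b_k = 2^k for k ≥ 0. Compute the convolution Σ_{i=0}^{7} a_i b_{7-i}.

The convolution is the x^7 coefficient of A(x)B(x).
Σ = 0·128 + 1·64 + 1·32 + 2·16 + 3·8 + 5·4 + 8·2 + 13·1 = 201.

201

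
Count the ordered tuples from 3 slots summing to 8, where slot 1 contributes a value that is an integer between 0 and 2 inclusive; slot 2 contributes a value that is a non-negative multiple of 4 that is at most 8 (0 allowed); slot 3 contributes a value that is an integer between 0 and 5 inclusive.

4

The generating function for the choices is (1 + x + x²)·(1 + x⁴ + x⁸)·(1 + x + x² + x³ + x⁴ + x⁵); the count is [x⁸].
(1 + x + x²) has coefficients 1,1,1 for degrees 0…2.
(1 + x⁴ + x⁸) has coefficients 1,0,0,0,1,0,0,0,1 for degrees 0…8.
Finally multiplying by (1 + x + x² + x³ + x⁴ + x⁵), the product of all factors after the first has coefficients 1,1,1,1,2,2,1,1,2 for degrees 0…8.
[x⁸] = 1·2 + 1·1 + 1·1 = 4.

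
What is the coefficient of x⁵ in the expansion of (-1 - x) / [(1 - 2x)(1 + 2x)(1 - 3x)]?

-532

Partial fractions give a closed form: a_n = (3/2)·2^n + (-1/10)·(-2)^n + (-12/5)·3^n.
At n = 5: a_5 = -532.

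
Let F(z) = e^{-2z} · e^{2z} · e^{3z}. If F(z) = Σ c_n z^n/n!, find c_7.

The EGF product rule gives c_7 = Σ_{k_1+k_2+k_3=7} C(7; k_1,k_2,k_3) · ∏ g_i(k_i), where e^{-2z} gives (-2)^k; e^{2z} gives (2)^k; e^{3z} gives (3)^k.
g_1(k) for k = 0…7: 1, -2, 4, -8, 16, -32, 64, -128.
g_2(k) for k = 0…7: 1, 2, 4, 8, 16, 32, 64, 128.
g_3(k) for k = 0…7: 1, 3, 9, 27, 81, 243, 729, 2187.
First combine the last two factors: h(k) = Σ_j C(k,j)·g_2(j)·g_3(k−j) for k = 0…7: 1, 5, 25, 125, 625, 3125, 15625, 78125.
c_7 = Σ_k C(7,k)·g_1(k)·h(7−k) = 1·1·78125 + 7·(-2)·15625 + 21·4·3125 + 35·(-8)·625 + 35·16·125 + 21·(-32)·25 + 7·64·5 + 1·(-128)·1 = 78125 − 218750 + 262500 − 175000 + 70000 − 16800 + 2240 − 128 = 2187.

2187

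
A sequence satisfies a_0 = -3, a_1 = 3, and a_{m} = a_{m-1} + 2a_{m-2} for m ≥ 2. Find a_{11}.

The ordinary generating function has denominator 1 - q - 2q^2.
Iterating the recurrence: a_0,…,a_{11} = -3, 3, -3, 3, -3, 3, -3, 3, -3, 3, -3, 3.

3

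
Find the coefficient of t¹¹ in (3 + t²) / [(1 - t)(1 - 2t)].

The denominator gives the recurrence a_n = 3a_(n−1) − 2a_(n−2) for n ≥ 3; the numerator fixes a_0 = 3, a_1 = 9, a_2 = 22.
Iterating: 3, 9, 22, 48, 100, 204, 412, 828, 1660, 3324, 6652, 13308, so a_11 = 13308.

13308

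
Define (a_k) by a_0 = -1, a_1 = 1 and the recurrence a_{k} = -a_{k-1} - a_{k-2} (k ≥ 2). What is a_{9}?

-1

The ordinary generating function has denominator 1 + t + t^2.
Iterating the recurrence: a_0,…,a_{9} = -1, 1, 0, -1, 1, 0, -1, 1, 0, -1.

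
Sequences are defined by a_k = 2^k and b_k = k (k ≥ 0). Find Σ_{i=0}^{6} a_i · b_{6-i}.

120

The convolution is the t^6 coefficient of A(t)B(t).
Σ = 1·6 + 2·5 + 4·4 + 8·3 + 16·2 + 32·1 + 64·0 = 120.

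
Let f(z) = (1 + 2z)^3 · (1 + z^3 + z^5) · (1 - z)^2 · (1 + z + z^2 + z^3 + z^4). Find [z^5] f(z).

(1 + 2z)^3 has coefficients 1,6,12,8 for degrees 0…3.
(1 + z^3 + z^5) has coefficients 1,0,0,1,0,1 for degrees 0…5.
Multiplying by (1 - z)^2 gives running coefficients 1,-2,1,1,-2,2 for degrees 0…5.
Finally multiplying by (1 + z + z^2 + z^3 + z^4), the product of all factors after the first has coefficients 1,-1,0,1,-1,0 for degrees 0…5.
[z^5] = 1·0 + 6·(-1) + 12·1 + 8·0 = 6.

6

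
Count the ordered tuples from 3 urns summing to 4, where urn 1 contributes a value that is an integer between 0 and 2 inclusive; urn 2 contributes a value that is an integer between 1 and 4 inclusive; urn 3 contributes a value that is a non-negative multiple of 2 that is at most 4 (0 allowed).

The generating function for the choices is (1 + y + y²)·(y + y² + y³ + y⁴)·(1 + y² + y⁴); the count is [y⁴].
(1 + y + y²) has coefficients 1,1,1 for degrees 0…2.
(y + y² + y³ + y⁴) has coefficients 0,1,1,1,1 for degrees 0…4.
Finally multiplying by (1 + y² + y⁴), the product of all factors after the first has coefficients 0,1,1,2,2 for degrees 0…4.
[y⁴] = 1·2 + 1·2 + 1·1 = 5.

5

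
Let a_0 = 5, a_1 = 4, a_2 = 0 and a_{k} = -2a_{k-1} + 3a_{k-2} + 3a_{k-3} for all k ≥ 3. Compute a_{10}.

The ordinary generating function has denominator 1 + 2z - 3z^2 - 3z^3.
Iterating the recurrence: a_0,…,a_{10} = 5, 4, 0, 27, -42, 165, -375, 1119, -2868, 7968, -21183.

-21183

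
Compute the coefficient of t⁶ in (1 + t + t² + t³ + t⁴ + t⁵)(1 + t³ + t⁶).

(1 + t + t² + t³ + t⁴ + t⁵) has coefficients 1,1,1,1,1,1 for degrees 0…5.
(1 + t³ + t⁶) has coefficients 1,0,0,1,0,0,1 for degrees 0…6.
[t⁶] = 1·1 + 1·0 + 1·0 + 1·1 + 1·0 + 1·0 = 2.

2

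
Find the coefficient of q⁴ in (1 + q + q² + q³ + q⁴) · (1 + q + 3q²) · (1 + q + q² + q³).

17

(1 + q + q² + q³ + q⁴) has coefficients 1,1,1,1,1 for degrees 0…4.
(1 + q + 3q²) has coefficients 1,1,3,0,0 for degrees 0…4.
Finally multiplying by (1 + q + q² + q³), the product of all factors after the first has coefficients 1,2,5,5,4 for degrees 0…4.
[q⁴] = 1·4 + 1·5 + 1·5 + 1·2 + 1·1 = 17.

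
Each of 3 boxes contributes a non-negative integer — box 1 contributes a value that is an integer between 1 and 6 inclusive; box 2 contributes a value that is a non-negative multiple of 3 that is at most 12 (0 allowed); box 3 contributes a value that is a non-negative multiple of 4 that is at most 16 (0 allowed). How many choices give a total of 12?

The generating function for the choices is (t + t² + t³ + t⁴ + t⁵ + t⁶)·(1 + t³ + t⁶ + t⁹ + t¹²)·(1 + t⁴ + t⁸ + t¹² + t¹⁶); the count is [t¹²].
(t + t² + t³ + t⁴ + t⁵ + t⁶) has coefficients 0,1,1,1,1,1,1 for degrees 0…6.
(1 + t³ + t⁶ + t⁹ + t¹²) has coefficients 1,0,0,1,0,0,1,0,0,1,0,0,1 for degrees 0…12.
Finally multiplying by (1 + t⁴ + t⁸ + t¹² + t¹⁶), the product of all factors after the first has coefficients 1,0,0,1,1,0,1,1,1,1,1,1,2 for degrees 0…12.
[t¹²] = 1·1 + 1·1 + 1·1 + 1·1 + 1·1 + 1·1 = 6.

6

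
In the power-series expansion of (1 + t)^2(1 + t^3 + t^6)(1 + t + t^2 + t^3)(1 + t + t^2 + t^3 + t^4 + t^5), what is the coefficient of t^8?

(1 + t)^2 has coefficients 1,2,1 for degrees 0…2.
(1 + t^3 + t^6) has coefficients 1,0,0,1,0,0,1,0,0 for degrees 0…8.
Multiplying by (1 + t + t^2 + t^3) gives running coefficients 1,1,1,2,1,1,2,1,1 for degrees 0…8.
Finally multiplying by (1 + t + t^2 + t^3 + t^4 + t^5), the product of all factors after the first has coefficients 1,2,3,5,6,7,8,8,8 for degrees 0…8.
[t^8] = 1·8 + 2·8 + 1·8 = 32.

32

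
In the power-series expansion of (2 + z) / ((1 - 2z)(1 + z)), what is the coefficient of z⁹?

853

Partial fractions give a closed form: a_n = (5/3)·2^n + (1/3)·(-1)^n.
At n = 9: a_9 = 853.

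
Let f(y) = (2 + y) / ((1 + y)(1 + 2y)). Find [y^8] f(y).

Partial fractions give a closed form: a_n = (-1)·(-1)^n + (3)·(-2)^n.
At n = 8: a_8 = 767.

767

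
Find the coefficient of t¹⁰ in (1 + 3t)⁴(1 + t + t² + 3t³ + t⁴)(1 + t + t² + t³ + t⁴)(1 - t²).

-643

(1 + 3t)⁴ has coefficients 1,12,54,108,81 for degrees 0…4.
(1 + t + t² + 3t³ + t⁴) has coefficients 1,1,1,3,1,0,0,0,0,0,0 for degrees 0…10.
Multiplying by (1 + t + t² + t³ + t⁴) gives running coefficients 1,2,3,6,7,6,5,4,1,0,0 for degrees 0…10.
Finally multiplying by (1 - t²), the product of all factors after the first has coefficients 1,2,2,4,4,0,-2,-2,-4,-4,-1 for degrees 0…10.
[t¹⁰] = 1·(-1) + 12·(-4) + 54·(-4) + 108·(-2) + 81·(-2) = -643.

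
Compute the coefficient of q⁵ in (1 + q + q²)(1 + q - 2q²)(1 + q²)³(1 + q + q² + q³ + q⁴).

(1 + q + q²) has coefficients 1,1,1 for degrees 0…2.
(1 + q - 2q²) has coefficients 1,1,-2,0,0,0 for degrees 0…5.
Multiplying by (1 + q²)³ gives running coefficients 1,1,1,3,-3,3 for degrees 0…5.
Finally multiplying by (1 + q + q² + q³ + q⁴), the product of all factors after the first has coefficients 1,2,3,6,3,5 for degrees 0…5.
[q⁵] = 1·5 + 1·3 + 1·6 = 14.

14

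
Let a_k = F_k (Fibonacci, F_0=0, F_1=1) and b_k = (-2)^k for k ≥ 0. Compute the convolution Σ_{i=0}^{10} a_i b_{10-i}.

The convolution is the t^10 coefficient of A(t)B(t).
Σ = 0·1024 + 1·(-512) + 1·256 + 2·(-128) + 3·64 + 5·(-32) + 8·16 + 13·(-8) + 21·4 + 34·(-2) + 55·1 = -385.

-385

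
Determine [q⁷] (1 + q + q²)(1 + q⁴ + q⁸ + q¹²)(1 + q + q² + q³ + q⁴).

(1 + q + q²) has coefficients 1,1,1 for degrees 0…2.
(1 + q⁴ + q⁸ + q¹²) has coefficients 1,0,0,0,1,0,0,0 for degrees 0…7.
Finally multiplying by (1 + q + q² + q³ + q⁴), the product of all factors after the first has coefficients 1,1,1,1,2,1,1,1 for degrees 0…7.
[q⁷] = 1·1 + 1·1 + 1·1 = 3.

3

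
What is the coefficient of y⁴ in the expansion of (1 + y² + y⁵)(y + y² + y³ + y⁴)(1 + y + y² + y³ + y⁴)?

6

(1 + y² + y⁵) has coefficients 1,0,1,0,0 for degrees 0…4.
(y + y² + y³ + y⁴) has coefficients 0,1,1,1,1 for degrees 0…4.
Finally multiplying by (1 + y + y² + y³ + y⁴), the product of all factors after the first has coefficients 0,1,2,3,4 for degrees 0…4.
[y⁴] = 1·4 + 1·2 = 6.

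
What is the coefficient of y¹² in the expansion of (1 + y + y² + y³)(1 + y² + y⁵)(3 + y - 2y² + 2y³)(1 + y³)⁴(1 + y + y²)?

(1 + y + y² + y³) has coefficients 1,1,1,1 for degrees 0…3.
(1 + y² + y⁵) has coefficients 1,0,1,0,0,1,0,0,0,0,0,0,0 for degrees 0…12.
Multiplying by (3 + y - 2y² + 2y³) gives running coefficients 3,1,1,3,-2,5,1,-2,2,0,0,0,0 for degrees 0…12.
Multiplying by (1 + y³)⁴ gives running coefficients 3,1,1,15,2,9,31,-4,28,34,-16,42,21 for degrees 0…12.
Finally multiplying by (1 + y + y²), the product of all factors after the first has coefficients 3,4,5,17,18,26,42,36,55,58,46,60,47 for degrees 0…12.
[y¹²] = 1·47 + 1·60 + 1·46 + 1·58 = 211.

211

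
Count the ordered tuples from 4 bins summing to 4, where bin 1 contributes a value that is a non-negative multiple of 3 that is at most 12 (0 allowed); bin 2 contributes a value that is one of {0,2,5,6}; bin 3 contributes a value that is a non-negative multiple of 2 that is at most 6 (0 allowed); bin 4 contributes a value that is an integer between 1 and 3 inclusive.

3

The generating function for the choices is (1 + y^3 + y^6 + y^9 + y^12)·(1 + y^2 + y^5 + y^6)·(1 + y^2 + y^4 + y^6)·(y + y^2 + y^3); the count is [y^4].
(1 + y^3 + y^6 + y^9 + y^12) has coefficients 1,0,0,1,0 for degrees 0…4.
(1 + y^2 + y^5 + y^6) has coefficients 1,0,1,0,0 for degrees 0…4.
Multiplying by (1 + y^2 + y^4 + y^6) gives running coefficients 1,0,2,0,2 for degrees 0…4.
Finally multiplying by (y + y^2 + y^3), the product of all factors after the first has coefficients 0,1,1,3,2 for degrees 0…4.
[y^4] = 1·2 + 1·1 = 3.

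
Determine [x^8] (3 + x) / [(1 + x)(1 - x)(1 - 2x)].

Partial fractions give a closed form: a_n = (1/3)·(-1)^n + (-2)·1^n + (14/3)·2^n.
At n = 8: a_8 = 1193.

1193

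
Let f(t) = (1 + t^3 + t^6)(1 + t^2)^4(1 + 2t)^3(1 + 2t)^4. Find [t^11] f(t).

(1 + t^3 + t^6) has coefficients 1,0,0,1,0,0,1 for degrees 0…6.
(1 + t^2)^4 has coefficients 1,0,4,0,6,0,4,0,1,0,0,0 for degrees 0…11.
Multiplying by (1 + 2t)^3 gives running coefficients 1,6,16,32,54,68,76,72,49,38,12,8 for degrees 0…11.
Finally multiplying by (1 + 2t)^4, the product of all factors after the first has coefficients 1,14,88,336,902,1876,3196,4552,5489,5678,5012,3736 for degrees 0…11.
[t^11] = 1·3736 + 1·5489 + 1·1876 = 11101.

11101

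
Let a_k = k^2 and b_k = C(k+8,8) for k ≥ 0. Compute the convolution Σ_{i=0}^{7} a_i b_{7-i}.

16744

The convolution is the x^7 coefficient of A(x)B(x).
Σ = 0·6435 + 1·3003 + 4·1287 + 9·495 + 16·165 + 25·45 + 36·9 + 49·1 = 16744.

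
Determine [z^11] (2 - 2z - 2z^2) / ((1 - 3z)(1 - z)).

The denominator gives the recurrence a_n = 4a_(n−1) − 3a_(n−2) for n ≥ 3; the numerator fixes a_0 = 2, a_1 = 6, a_2 = 16.
Iterating: 2, 6, 16, 46, 136, 406, 1216, 3646, 10936, 32806, 98416, 295246, so a_11 = 295246.

295246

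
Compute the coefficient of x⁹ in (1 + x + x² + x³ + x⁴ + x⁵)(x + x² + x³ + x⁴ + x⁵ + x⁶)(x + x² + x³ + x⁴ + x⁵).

24

(1 + x + x² + x³ + x⁴ + x⁵) has coefficients 1,1,1,1,1,1 for degrees 0…5.
(x + x² + x³ + x⁴ + x⁵ + x⁶) has coefficients 0,1,1,1,1,1,1,0,0,0 for degrees 0…9.
Finally multiplying by (x + x² + x³ + x⁴ + x⁵), the product of all factors after the first has coefficients 0,0,1,2,3,4,5,5,4,3 for degrees 0…9.
[x⁹] = 1·3 + 1·4 + 1·5 + 1·5 + 1·4 + 1·3 = 24.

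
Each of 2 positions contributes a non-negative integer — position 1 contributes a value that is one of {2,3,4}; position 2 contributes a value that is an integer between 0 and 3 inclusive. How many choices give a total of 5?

The generating function for the choices is (t² + t³ + t⁴)·(1 + t + t² + t³); the count is [t⁵].
(t² + t³ + t⁴) has coefficients 0,0,1,1,1 for degrees 0…4.
(1 + t + t² + t³) has coefficients 1,1,1,1,0,0 for degrees 0…5.
[t⁵] = 1·1 + 1·1 + 1·1 = 3.

3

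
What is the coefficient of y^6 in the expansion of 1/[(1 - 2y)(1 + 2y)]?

The denominator gives the recurrence a_n = 4a_(n−2) for n ≥ 2; the numerator fixes a_0 = 1, a_1 = 0.
Iterating: 1, 0, 4, 0, 16, 0, 64, so a_6 = 64.

64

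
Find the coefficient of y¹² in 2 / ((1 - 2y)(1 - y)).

Partial fractions give a closed form: a_n = (4)·2^n + (-2)·1^n.
At n = 12: a_12 = 16382.

16382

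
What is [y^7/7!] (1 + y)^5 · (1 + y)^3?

The EGF product rule gives c_7 = Σ_{k_1+k_2=7} C(7; k_1,k_2) · ∏ g_i(k_i), where (1+y)^5 gives the falling factorial (5)_k; (1+y)^3 gives the falling factorial (3)_k.
g_1(k) for k = 0…7: 1, 5, 20, 60, 120, 120, 0, 0.
g_2(k) for k = 0…7: 1, 3, 6, 6, 0, 0, 0, 0.
c_7 = Σ_k C(7,k)·g_1(k)·g_2(7−k) = 35·120·6 + 21·120·6 = 25200 + 15120 = 40320.

40320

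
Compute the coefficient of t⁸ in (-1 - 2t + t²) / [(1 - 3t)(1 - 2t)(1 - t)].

Partial fractions give a closed form: a_n = (-7)·3^n + (7)·2^n + (-1)·1^n.
At n = 8: a_8 = -44136.

-44136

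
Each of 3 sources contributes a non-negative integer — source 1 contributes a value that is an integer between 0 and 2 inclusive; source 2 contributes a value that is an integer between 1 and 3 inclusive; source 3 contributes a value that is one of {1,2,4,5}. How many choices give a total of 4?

5

The generating function for the choices is (1 + q + q²)·(q + q² + q³)·(q + q² + q⁴ + q⁵); the count is [q⁴].
(1 + q + q²) has coefficients 1,1,1 for degrees 0…2.
(q + q² + q³) has coefficients 0,1,1,1,0 for degrees 0…4.
Finally multiplying by (q + q² + q⁴ + q⁵), the product of all factors after the first has coefficients 0,0,1,2,2 for degrees 0…4.
[q⁴] = 1·2 + 1·2 + 1·1 = 5.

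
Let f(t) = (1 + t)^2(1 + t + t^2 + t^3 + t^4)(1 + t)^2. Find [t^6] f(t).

11

(1 + t)^2 has coefficients 1,2,1 for degrees 0…2.
(1 + t + t^2 + t^3 + t^4) has coefficients 1,1,1,1,1,0,0 for degrees 0…6.
Finally multiplying by (1 + t)^2, the product of all factors after the first has coefficients 1,3,4,4,4,3,1 for degrees 0…6.
[t^6] = 1·1 + 2·3 + 1·4 = 11.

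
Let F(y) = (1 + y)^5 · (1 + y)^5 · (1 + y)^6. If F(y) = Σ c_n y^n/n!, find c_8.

The EGF product rule gives c_8 = Σ_{k_1+k_2+k_3=8} C(8; k_1,k_2,k_3) · ∏ g_i(k_i), where (1+y)^5 gives the falling factorial (5)_k; (1+y)^5 gives the falling factorial (5)_k; (1+y)^6 gives the falling factorial (6)_k.
g_1(k) for k = 0…8: 1, 5, 20, 60, 120, 120, 0, 0, 0.
g_2(k) for k = 0…8: 1, 5, 20, 60, 120, 120, 0, 0, 0.
g_3(k) for k = 0…8: 1, 6, 30, 120, 360, 720, 720, 0, 0.
First combine the last two factors: h(k) = Σ_j C(k,j)·g_2(j)·g_3(k−j) for k = 0…8: 1, 11, 110, 990, 7920, 55440, 332640, 1663200, 6652800.
c_8 = Σ_k C(8,k)·g_1(k)·h(8−k) = 1·1·6652800 + 8·5·1663200 + 28·20·332640 + 56·60·55440 + 70·120·7920 + 56·120·990 = 6652800 + 66528000 + 186278400 + 186278400 + 66528000 + 6652800 = 518918400.

518918400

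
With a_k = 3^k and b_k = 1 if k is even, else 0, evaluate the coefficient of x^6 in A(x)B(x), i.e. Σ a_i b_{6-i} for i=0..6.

820

The convolution is the t^6 coefficient of A(t)B(t).
Σ = 1·1 + 3·0 + 9·1 + 27·0 + 81·1 + 243·0 + 729·1 = 820.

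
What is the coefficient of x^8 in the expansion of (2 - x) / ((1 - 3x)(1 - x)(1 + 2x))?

Partial fractions give a closed form: a_n = (3/2)·3^n + (-1/6)·1^n + (2/3)·(-2)^n.
At n = 8: a_8 = 10012.

10012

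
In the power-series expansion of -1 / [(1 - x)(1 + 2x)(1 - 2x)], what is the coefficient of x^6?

Partial fractions give a closed form: a_n = (1/3)·1^n + (-1/3)·(-2)^n + (-1)·2^n.
At n = 6: a_6 = -85.

-85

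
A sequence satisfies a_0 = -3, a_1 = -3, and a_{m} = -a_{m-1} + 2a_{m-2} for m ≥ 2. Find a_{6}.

The ordinary generating function has denominator 1 + x - 2x^2.
Iterating the recurrence: a_0,…,a_{6} = -3, -3, -3, -3, -3, -3, -3.

-3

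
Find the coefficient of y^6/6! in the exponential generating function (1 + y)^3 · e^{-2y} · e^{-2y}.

The EGF product rule gives c_6 = Σ_{k_1+k_2+k_3=6} C(6; k_1,k_2,k_3) · ∏ g_i(k_i), where (1+y)^3 gives the falling factorial (3)_k; e^{-2y} gives (-2)^k; e^{-2y} gives (-2)^k.
g_1(k) for k = 0…6: 1, 3, 6, 6, 0, 0, 0.
g_2(k) for k = 0…6: 1, -2, 4, -8, 16, -32, 64.
g_3(k) for k = 0…6: 1, -2, 4, -8, 16, -32, 64.
First combine the last two factors: h(k) = Σ_j C(k,j)·g_2(j)·g_3(k−j) for k = 0…6: 1, -4, 16, -64, 256, -1024, 4096.
c_6 = Σ_k C(6,k)·g_1(k)·h(6−k) = 1·1·4096 + 6·3·(-1024) + 15·6·256 + 20·6·(-64) = 4096 − 18432 + 23040 − 7680 = 1024.

1024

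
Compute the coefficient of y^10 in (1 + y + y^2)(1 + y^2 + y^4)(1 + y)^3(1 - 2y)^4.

8

(1 + y + y^2) has coefficients 1,1,1 for degrees 0…2.
(1 + y^2 + y^4) has coefficients 1,0,1,0,1,0,0,0,0,0,0 for degrees 0…10.
Multiplying by (1 + y)^3 gives running coefficients 1,3,4,4,4,4,3,1,0,0,0 for degrees 0…10.
Finally multiplying by (1 - 2y)^4, the product of all factors after the first has coefficients 1,-5,4,12,-12,-12,3,9,0,-8,16 for degrees 0…10.
[y^10] = 1·16 + 1·(-8) + 1·0 = 8.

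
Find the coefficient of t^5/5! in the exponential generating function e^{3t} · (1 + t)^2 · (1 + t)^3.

The EGF product rule gives c_5 = Σ_{k_1+k_2+k_3=5} C(5; k_1,k_2,k_3) · ∏ g_i(k_i), where e^{3t} gives (3)^k; (1+t)^2 gives the falling factorial (2)_k; (1+t)^3 gives the falling factorial (3)_k.
g_1(k) for k = 0…5: 1, 3, 9, 27, 81, 243.
g_2(k) for k = 0…5: 1, 2, 2, 0, 0, 0.
g_3(k) for k = 0…5: 1, 3, 6, 6, 0, 0.
First combine the last two factors: h(k) = Σ_j C(k,j)·g_2(j)·g_3(k−j) for k = 0…5: 1, 5, 20, 60, 120, 120.
c_5 = Σ_k C(5,k)·g_1(k)·h(5−k) = 1·1·120 + 5·3·120 + 10·9·60 + 10·27·20 + 5·81·5 + 1·243·1 = 120 + 1800 + 5400 + 5400 + 2025 + 243 = 14988.

14988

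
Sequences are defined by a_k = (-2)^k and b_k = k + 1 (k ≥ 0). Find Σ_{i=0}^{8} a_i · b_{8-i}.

117

This is [x^8] in the product of the two ordinary generating functions.
Σ = 1·9 − 2·8 + 4·7 − 8·6 + 16·5 − 32·4 + 64·3 − 128·2 + 256·1 = 117.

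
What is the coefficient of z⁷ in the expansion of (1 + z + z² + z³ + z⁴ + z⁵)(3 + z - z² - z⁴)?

-2

(1 + z + z² + z³ + z⁴ + z⁵) has coefficients 1,1,1,1,1,1 for degrees 0…5.
(3 + z - z² - z⁴) has coefficients 3,1,-1,0,-1,0,0,0 for degrees 0…7.
[z⁷] = 1·0 + 1·0 + 1·0 + 1·(-1) + 1·0 + 1·(-1) = -2.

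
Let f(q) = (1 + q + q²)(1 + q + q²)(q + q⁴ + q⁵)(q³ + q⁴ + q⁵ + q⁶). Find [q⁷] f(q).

(1 + q + q²) has coefficients 1,1,1 for degrees 0…2.
(1 + q + q²) has coefficients 1,1,1,0,0,0,0,0 for degrees 0…7.
Multiplying by (q + q⁴ + q⁵) gives running coefficients 0,1,1,1,1,2,2,1 for degrees 0…7.
Finally multiplying by (q³ + q⁴ + q⁵ + q⁶), the product of all factors after the first has coefficients 0,0,0,0,1,2,3,4 for degrees 0…7.
[q⁷] = 1·4 + 1·3 + 1·2 = 9.

9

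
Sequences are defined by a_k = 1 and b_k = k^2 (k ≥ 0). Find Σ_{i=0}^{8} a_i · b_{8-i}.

204

This is [x^8] in the product of the two ordinary generating functions.
Σ = 1·64 + 1·49 + 1·36 + 1·25 + 1·16 + 1·9 + 1·4 + 1·1 + 1·0 = 204.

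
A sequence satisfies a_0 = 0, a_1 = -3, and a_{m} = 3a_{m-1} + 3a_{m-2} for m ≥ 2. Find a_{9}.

-105948

The ordinary generating function has denominator 1 - 3x - 3x^2.
Iterating the recurrence: a_0,…,a_{9} = 0, -3, -9, -36, -135, -513, -1944, -7371, -27945, -105948.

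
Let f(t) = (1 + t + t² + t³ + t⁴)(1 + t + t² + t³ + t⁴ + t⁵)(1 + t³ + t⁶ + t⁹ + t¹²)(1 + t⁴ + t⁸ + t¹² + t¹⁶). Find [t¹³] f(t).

30

(1 + t + t² + t³ + t⁴) has coefficients 1,1,1,1,1 for degrees 0…4.
(1 + t + t² + t³ + t⁴ + t⁵) has coefficients 1,1,1,1,1,1,0,0,0,0,0,0,0,0 for degrees 0…13.
Multiplying by (1 + t³ + t⁶ + t⁹ + t¹²) gives running coefficients 1,1,1,2,2,2,2,2,2,2,2,2,2,2 for degrees 0…13.
Finally multiplying by (1 + t⁴ + t⁸ + t¹² + t¹⁶), the product of all factors after the first has coefficients 1,1,1,2,3,3,3,4,5,5,5,6,7,7 for degrees 0…13.
[t¹³] = 1·7 + 1·7 + 1·6 + 1·5 + 1·5 = 30.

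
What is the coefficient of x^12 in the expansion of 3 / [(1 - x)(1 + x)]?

3

Partial fractions give a closed form: a_n = (3/2)·1^n + (3/2)·(-1)^n.
At n = 12: a_12 = 3.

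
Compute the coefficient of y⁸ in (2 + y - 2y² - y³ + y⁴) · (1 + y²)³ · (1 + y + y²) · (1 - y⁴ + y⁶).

-2

(2 + y - 2y² - y³ + y⁴) has coefficients 2,1,-2,-1,1 for degrees 0…4.
(1 + y²)³ has coefficients 1,0,3,0,3,0,1,0,0 for degrees 0…8.
Multiplying by (1 + y + y²) gives running coefficients 1,1,4,3,6,3,4,1,1 for degrees 0…8.
Finally multiplying by (1 - y⁴ + y⁶), the product of all factors after the first has coefficients 1,1,4,3,5,2,1,-1,-1 for degrees 0…8.
[y⁸] = 2·(-1) + 1·(-1) − 2·1 − 1·2 + 1·5 = -2.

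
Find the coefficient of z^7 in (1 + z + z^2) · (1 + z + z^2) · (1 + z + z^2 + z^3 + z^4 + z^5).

6

(1 + z + z^2) has coefficients 1,1,1 for degrees 0…2.
(1 + z + z^2) has coefficients 1,1,1,0,0,0,0,0 for degrees 0…7.
Finally multiplying by (1 + z + z^2 + z^3 + z^4 + z^5), the product of all factors after the first has coefficients 1,2,3,3,3,3,2,1 for degrees 0…7.
[z^7] = 1·1 + 1·2 + 1·3 = 6.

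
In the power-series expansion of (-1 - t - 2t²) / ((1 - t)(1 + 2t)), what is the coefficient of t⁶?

-44

The denominator gives the recurrence a_n = −a_(n−1) + 2a_(n−2) for n ≥ 3; the numerator fixes a_0 = -1, a_1 = 0, a_2 = -4.
Iterating: -1, 0, -4, 4, -12, 20, -44, so a_6 = -44.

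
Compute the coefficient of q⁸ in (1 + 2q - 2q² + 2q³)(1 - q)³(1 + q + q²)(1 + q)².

(1 + 2q - 2q² + 2q³) has coefficients 1,2,-2,2 for degrees 0…3.
(1 - q)³ has coefficients 1,-3,3,-1,0,0,0,0,0 for degrees 0…8.
Multiplying by (1 + q + q²) gives running coefficients 1,-2,1,-1,2,-1,0,0,0 for degrees 0…8.
Finally multiplying by (1 + q)², the product of all factors after the first has coefficients 1,0,-2,-1,1,2,0,-1,0 for degrees 0…8.
[q⁸] = 1·0 + 2·(-1) − 2·0 + 2·2 = 2.

2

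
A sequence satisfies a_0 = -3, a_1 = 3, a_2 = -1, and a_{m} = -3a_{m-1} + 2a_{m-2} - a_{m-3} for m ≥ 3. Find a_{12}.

The ordinary generating function has denominator 1 + 3z - 2z^2 + z^3.
Iterating the recurrence: a_0,…,a_{12} = -3, 3, -1, 12, -41, 148, -538, 1951, -7077, 25671, -93118, 337773, -1225226.

-1225226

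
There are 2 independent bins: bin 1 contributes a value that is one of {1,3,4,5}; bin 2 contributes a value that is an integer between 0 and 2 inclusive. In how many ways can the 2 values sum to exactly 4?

2

The generating function for the choices is (x + x^3 + x^4 + x^5)·(1 + x + x^2); the count is [x^4].
(x + x^3 + x^4 + x^5) has coefficients 0,1,0,1,1 for degrees 0…4.
(1 + x + x^2) has coefficients 1,1,1,0,0 for degrees 0…4.
[x^4] = 1·0 + 1·1 + 1·1 = 2.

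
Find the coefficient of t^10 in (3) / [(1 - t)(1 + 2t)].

Partial fractions give a closed form: a_n = (1)·1^n + (2)·(-2)^n.
At n = 10: a_10 = 2049.

2049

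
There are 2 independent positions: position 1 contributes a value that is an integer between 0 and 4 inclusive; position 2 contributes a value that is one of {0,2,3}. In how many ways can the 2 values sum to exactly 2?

2

The generating function for the choices is (1 + q + q² + q³ + q⁴)·(1 + q² + q³); the count is [q²].
(1 + q + q² + q³ + q⁴) has coefficients 1,1,1 for degrees 0…2.
(1 + q² + q³) has coefficients 1,0,1 for degrees 0…2.
[q²] = 1·1 + 1·0 + 1·1 = 2.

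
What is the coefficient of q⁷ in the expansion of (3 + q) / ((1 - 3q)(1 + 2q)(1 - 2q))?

Partial fractions give a closed form: a_n = (6)·3^n + (1/2)·(-2)^n + (-7/2)·2^n.
At n = 7: a_7 = 12610.

12610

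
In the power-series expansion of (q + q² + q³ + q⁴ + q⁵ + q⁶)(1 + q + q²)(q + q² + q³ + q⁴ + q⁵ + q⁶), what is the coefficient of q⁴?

6

(q + q² + q³ + q⁴ + q⁵ + q⁶) has coefficients 0,1,1,1,1 for degrees 0…4.
(1 + q + q²) has coefficients 1,1,1,0,0 for degrees 0…4.
Finally multiplying by (q + q² + q³ + q⁴ + q⁵ + q⁶), the product of all factors after the first has coefficients 0,1,2,3,3 for degrees 0…4.
[q⁴] = 1·3 + 1·2 + 1·1 + 1·0 = 6.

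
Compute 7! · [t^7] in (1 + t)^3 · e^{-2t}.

The EGF product rule gives c_7 = Σ_{k_1+k_2=7} C(7; k_1,k_2) · ∏ g_i(k_i), where (1+t)^3 gives the falling factorial (3)_k; e^{-2t} gives (-2)^k.
g_1(k) for k = 0…7: 1, 3, 6, 6, 0, 0, 0, 0.
g_2(k) for k = 0…7: 1, -2, 4, -8, 16, -32, 64, -128.
c_7 = Σ_k C(7,k)·g_1(k)·g_2(7−k) = 1·1·(-128) + 7·3·64 + 21·6·(-32) + 35·6·16 = −128 + 1344 − 4032 + 3360 = 544.

544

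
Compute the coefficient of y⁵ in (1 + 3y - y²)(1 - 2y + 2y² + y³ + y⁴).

(1 + 3y - y²) has coefficients 1,3,-1 for degrees 0…2.
(1 - 2y + 2y² + y³ + y⁴) has coefficients 1,-2,2,1,1,0 for degrees 0…5.
[y⁵] = 1·0 + 3·1 − 1·1 = 2.

2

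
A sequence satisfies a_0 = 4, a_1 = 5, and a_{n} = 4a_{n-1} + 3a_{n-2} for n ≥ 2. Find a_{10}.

6711536

The ordinary generating function has denominator 1 - 4x - 3x^2.
Iterating the recurrence: a_0,…,a_{10} = 4, 5, 32, 143, 668, 3101, 14408, 66935, 310964, 1444661, 6711536.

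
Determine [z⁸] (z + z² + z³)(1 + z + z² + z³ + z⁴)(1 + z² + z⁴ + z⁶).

7

(z + z² + z³) has coefficients 0,1,1,1 for degrees 0…3.
(1 + z + z² + z³ + z⁴) has coefficients 1,1,1,1,1,0,0,0,0 for degrees 0…8.
Finally multiplying by (1 + z² + z⁴ + z⁶), the product of all factors after the first has coefficients 1,1,2,2,3,2,3,2,2 for degrees 0…8.
[z⁸] = 1·2 + 1·3 + 1·2 = 7.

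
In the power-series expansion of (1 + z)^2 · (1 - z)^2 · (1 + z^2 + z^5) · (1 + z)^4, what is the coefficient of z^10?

-3

(1 + z)^2 has coefficients 1,2,1 for degrees 0…2.
(1 - z)^2 has coefficients 1,-2,1,0,0,0,0,0,0,0,0 for degrees 0…10.
Multiplying by (1 + z^2 + z^5) gives running coefficients 1,-2,2,-2,1,1,-2,1,0,0,0 for degrees 0…10.
Finally multiplying by (1 + z)^4, the product of all factors after the first has coefficients 1,2,0,-2,-2,-1,2,1,-3,-1,2 for degrees 0…10.
[z^10] = 1·2 + 2·(-1) + 1·(-3) = -3.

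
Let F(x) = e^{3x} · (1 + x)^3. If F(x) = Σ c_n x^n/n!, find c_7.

The EGF product rule gives c_7 = Σ_{k_1+k_2=7} C(7; k_1,k_2) · ∏ g_i(k_i), where e^{3x} gives (3)^k; (1+x)^3 gives the falling factorial (3)_k.
g_1(k) for k = 0…7: 1, 3, 9, 27, 81, 243, 729, 2187.
g_2(k) for k = 0…7: 1, 3, 6, 6, 0, 0, 0, 0.
c_7 = Σ_k C(7,k)·g_1(k)·g_2(7−k) = 35·81·6 + 21·243·6 + 7·729·3 + 1·2187·1 = 17010 + 30618 + 15309 + 2187 = 65124.

65124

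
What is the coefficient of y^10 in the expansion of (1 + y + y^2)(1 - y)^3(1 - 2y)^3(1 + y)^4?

(1 + y + y^2) has coefficients 1,1,1 for degrees 0…2.
(1 - y)^3 has coefficients 1,-3,3,-1,0,0,0,0,0,0,0 for degrees 0…10.
Multiplying by (1 - 2y)^3 gives running coefficients 1,-9,33,-63,66,-36,8,0,0,0,0 for degrees 0…10.
Finally multiplying by (1 + y)^4, the product of all factors after the first has coefficients 1,-5,3,19,-23,-27,41,17,-30,-4,8 for degrees 0…10.
[y^10] = 1·8 + 1·(-4) + 1·(-30) = -26.

-26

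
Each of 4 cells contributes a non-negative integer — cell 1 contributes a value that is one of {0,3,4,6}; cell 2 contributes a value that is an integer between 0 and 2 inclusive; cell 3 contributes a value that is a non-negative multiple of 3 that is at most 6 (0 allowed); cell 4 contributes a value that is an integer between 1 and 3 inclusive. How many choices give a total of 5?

6

The generating function for the choices is (1 + x³ + x⁴ + x⁶)·(1 + x + x²)·(1 + x³ + x⁶)·(x + x² + x³); the count is [x⁵].
(1 + x³ + x⁴ + x⁶) has coefficients 1,0,0,1,1,0 for degrees 0…5.
(1 + x + x²) has coefficients 1,1,1,0,0,0 for degrees 0…5.
Multiplying by (1 + x³ + x⁶) gives running coefficients 1,1,1,1,1,1 for degrees 0…5.
Finally multiplying by (x + x² + x³), the product of all factors after the first has coefficients 0,1,2,3,3,3 for degrees 0…5.
[x⁵] = 1·3 + 1·2 + 1·1 = 6.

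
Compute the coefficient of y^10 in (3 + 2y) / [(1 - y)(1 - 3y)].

Partial fractions give a closed form: a_n = (-5/2)·1^n + (11/2)·3^n.
At n = 10: a_10 = 324767.

324767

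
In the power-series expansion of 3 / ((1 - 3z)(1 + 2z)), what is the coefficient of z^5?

Partial fractions give a closed form: a_n = (9/5)·3^n + (6/5)·(-2)^n.
At n = 5: a_5 = 399.

399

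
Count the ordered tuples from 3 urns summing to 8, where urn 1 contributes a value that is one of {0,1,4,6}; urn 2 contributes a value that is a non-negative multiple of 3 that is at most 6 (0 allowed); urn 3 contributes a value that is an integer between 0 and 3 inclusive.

The generating function for the choices is (1 + q + q^4 + q^6)·(1 + q^3 + q^6)·(1 + q + q^2 + q^3); the count is [q^8].
(1 + q + q^4 + q^6) has coefficients 1,1,0,0,1,0,1 for degrees 0…6.
(1 + q^3 + q^6) has coefficients 1,0,0,1,0,0,1,0,0 for degrees 0…8.
Finally multiplying by (1 + q + q^2 + q^3), the product of all factors after the first has coefficients 1,1,1,2,1,1,2,1,1 for degrees 0…8.
[q^8] = 1·1 + 1·1 + 1·1 + 1·1 = 4.

4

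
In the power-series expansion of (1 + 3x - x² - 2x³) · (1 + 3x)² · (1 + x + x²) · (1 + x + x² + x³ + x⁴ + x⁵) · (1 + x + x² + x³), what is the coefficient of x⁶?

(1 + 3x - x² - 2x³) has coefficients 1,3,-1,-2 for degrees 0…3.
(1 + 3x)² has coefficients 1,6,9,0,0,0,0 for degrees 0…6.
Multiplying by (1 + x + x²) gives running coefficients 1,7,16,15,9,0,0 for degrees 0…6.
Multiplying by (1 + x + x² + x³ + x⁴ + x⁵) gives running coefficients 1,8,24,39,48,48,47 for degrees 0…6.
Finally multiplying by (1 + x + x² + x³), the product of all factors after the first has coefficients 1,9,33,72,119,159,182 for degrees 0…6.
[x⁶] = 1·182 + 3·159 − 1·119 − 2·72 = 396.

396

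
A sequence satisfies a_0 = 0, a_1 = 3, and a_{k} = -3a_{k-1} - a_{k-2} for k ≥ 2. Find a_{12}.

The ordinary generating function has denominator 1 + 3y + y^2.
Iterating the recurrence: a_0,…,a_{12} = 0, 3, -9, 24, -63, 165, -432, 1131, -2961, 7752, -20295, 53133, -139104.

-139104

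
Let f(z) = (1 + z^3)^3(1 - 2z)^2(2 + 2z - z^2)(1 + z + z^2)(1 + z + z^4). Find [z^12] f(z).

(1 + z^3)^3 has coefficients 1,0,0,3,0,0,3,0,0,1 for degrees 0…9.
(1 - 2z)^2 has coefficients 1,-4,4,0,0,0,0,0,0,0,0,0,0 for degrees 0…12.
Multiplying by (2 + 2z - z^2) gives running coefficients 2,-6,-1,12,-4,0,0,0,0,0,0,0,0 for degrees 0…12.
Multiplying by (1 + z + z^2) gives running coefficients 2,-4,-5,5,7,8,-4,0,0,0,0,0,0 for degrees 0…12.
Finally multiplying by (1 + z + z^4), the product of all factors after the first has coefficients 2,-2,-9,0,14,11,-1,1,7,8,-4,0,0 for degrees 0…12.
[z^12] = 1·0 + 3·8 + 3·(-1) + 1·0 = 21.

21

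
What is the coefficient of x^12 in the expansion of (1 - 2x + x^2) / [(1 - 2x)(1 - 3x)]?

706540

The denominator gives the recurrence a_n = 5a_(n−1) − 6a_(n−2) for n ≥ 3; the numerator fixes a_0 = 1, a_1 = 3, a_2 = 10.
Iterating: 1, 3, 10, 32, 100, 308, 940, 2852, 8620, 25988, 78220, 235172, 706540, so a_12 = 706540.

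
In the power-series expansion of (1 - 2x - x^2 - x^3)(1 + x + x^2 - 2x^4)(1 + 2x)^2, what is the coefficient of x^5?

-29

(1 - 2x - x^2 - x^3) has coefficients 1,-2,-1,-1 for degrees 0…3.
(1 + x + x^2 - 2x^4) has coefficients 1,1,1,0,-2,0 for degrees 0…5.
Finally multiplying by (1 + 2x)^2, the product of all factors after the first has coefficients 1,5,9,8,2,-8 for degrees 0…5.
[x^5] = 1·(-8) − 2·2 − 1·8 − 1·9 = -29.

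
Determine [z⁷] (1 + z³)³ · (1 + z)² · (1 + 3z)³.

276

(1 + z³)³ has coefficients 1,0,0,3,0,0,3,0 for degrees 0…7.
(1 + z)² has coefficients 1,2,1,0,0,0,0,0 for degrees 0…7.
Finally multiplying by (1 + 3z)³, the product of all factors after the first has coefficients 1,11,46,90,81,27,0,0 for degrees 0…7.
[z⁷] = 1·0 + 3·81 + 3·11 = 276.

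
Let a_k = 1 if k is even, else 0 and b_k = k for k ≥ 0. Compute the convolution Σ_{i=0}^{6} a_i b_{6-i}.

12

This is [x^6] in the product of the two ordinary generating functions.
Σ = 1·6 + 0·5 + 1·4 + 0·3 + 1·2 + 0·1 + 1·0 = 12.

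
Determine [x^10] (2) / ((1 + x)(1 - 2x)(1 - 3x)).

Partial fractions give a closed form: a_n = (1/6)·(-1)^n + (-8/3)·2^n + (9/2)·3^n.
At n = 10: a_10 = 262990.

262990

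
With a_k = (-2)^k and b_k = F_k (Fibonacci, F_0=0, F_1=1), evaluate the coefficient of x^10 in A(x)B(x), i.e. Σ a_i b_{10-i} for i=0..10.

Write out a_i and b_{10-i} for i = 0,…,10 and sum the products.
Σ = 1·55 − 2·34 + 4·21 − 8·13 + 16·8 − 32·5 + 64·3 − 128·2 + 256·1 − 512·1 + 1024·0 = -385.

-385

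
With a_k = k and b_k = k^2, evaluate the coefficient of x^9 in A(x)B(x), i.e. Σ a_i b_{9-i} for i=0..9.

540

The convolution is the t^9 coefficient of A(t)B(t).
Σ = 0·81 + 1·64 + 2·49 + 3·36 + 4·25 + 5·16 + 6·9 + 7·4 + 8·1 + 9·0 = 540.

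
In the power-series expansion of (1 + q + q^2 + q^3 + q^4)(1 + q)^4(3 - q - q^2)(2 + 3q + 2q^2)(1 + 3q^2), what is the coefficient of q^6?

645

(1 + q + q^2 + q^3 + q^4) has coefficients 1,1,1,1,1 for degrees 0…4.
(1 + q)^4 has coefficients 1,4,6,4,1,0,0 for degrees 0…6.
Multiplying by (3 - q - q^2) gives running coefficients 3,11,13,2,-7,-5,-1 for degrees 0…6.
Multiplying by (2 + 3q + 2q^2) gives running coefficients 6,31,65,65,18,-27,-31 for degrees 0…6.
Finally multiplying by (1 + 3q^2), the product of all factors after the first has coefficients 6,31,83,158,213,168,23 for degrees 0…6.
[q^6] = 1·23 + 1·168 + 1·213 + 1·158 + 1·83 = 645.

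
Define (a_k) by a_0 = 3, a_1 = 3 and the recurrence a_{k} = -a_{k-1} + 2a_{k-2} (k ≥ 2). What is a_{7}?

3

The ordinary generating function has denominator 1 + y - 2y^2.
Iterating the recurrence: a_0,…,a_{7} = 3, 3, 3, 3, 3, 3, 3, 3.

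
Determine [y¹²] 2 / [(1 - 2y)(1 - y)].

16382

Partial fractions give a closed form: a_n = (4)·2^n + (-2)·1^n.
At n = 12: a_12 = 16382.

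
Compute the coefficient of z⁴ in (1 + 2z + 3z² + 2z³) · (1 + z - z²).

-1

(1 + 2z + 3z² + 2z³) has coefficients 1,2,3,2 for degrees 0…3.
(1 + z - z²) has coefficients 1,1,-1,0,0 for degrees 0…4.
[z⁴] = 1·0 + 2·0 + 3·(-1) + 2·1 = -1.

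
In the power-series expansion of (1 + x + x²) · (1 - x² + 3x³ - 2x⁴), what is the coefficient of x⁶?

-2

(1 + x + x²) has coefficients 1,1,1 for degrees 0…2.
(1 - x² + 3x³ - 2x⁴) has coefficients 1,0,-1,3,-2,0,0 for degrees 0…6.
[x⁶] = 1·0 + 1·0 + 1·(-2) = -2.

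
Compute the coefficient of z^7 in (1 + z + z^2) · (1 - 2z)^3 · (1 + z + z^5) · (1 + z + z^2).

-9

(1 + z + z^2) has coefficients 1,1,1 for degrees 0…2.
(1 - 2z)^3 has coefficients 1,-6,12,-8,0,0,0,0 for degrees 0…7.
Multiplying by (1 + z + z^5) gives running coefficients 1,-5,6,4,-8,1,-6,12 for degrees 0…7.
Finally multiplying by (1 + z + z^2), the product of all factors after the first has coefficients 1,-4,2,5,2,-3,-13,7 for degrees 0…7.
[z^7] = 1·7 + 1·(-13) + 1·(-3) = -9.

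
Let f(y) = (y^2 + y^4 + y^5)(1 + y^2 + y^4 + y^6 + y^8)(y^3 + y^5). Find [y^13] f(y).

4

(y^2 + y^4 + y^5) has coefficients 0,0,1,0,1,1 for degrees 0…5.
(1 + y^2 + y^4 + y^6 + y^8) has coefficients 1,0,1,0,1,0,1,0,1,0,0,0,0,0 for degrees 0…13.
Finally multiplying by (y^3 + y^5), the product of all factors after the first has coefficients 0,0,0,1,0,2,0,2,0,2,0,2,0,1 for degrees 0…13.
[y^13] = 1·2 + 1·2 + 1·0 = 4.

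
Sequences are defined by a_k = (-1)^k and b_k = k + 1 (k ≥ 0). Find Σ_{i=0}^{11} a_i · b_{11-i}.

This is [x^11] in the product of the two ordinary generating functions.
Σ = 1·12 − 1·11 + 1·10 − 1·9 + 1·8 − 1·7 + 1·6 − 1·5 + 1·4 − 1·3 + 1·2 − 1·1 = 6.

6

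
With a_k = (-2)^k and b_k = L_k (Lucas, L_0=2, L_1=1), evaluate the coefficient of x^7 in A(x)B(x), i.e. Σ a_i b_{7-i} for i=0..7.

-243

This is [x^7] in the product of the two ordinary generating functions.
Σ = 1·29 − 2·18 + 4·11 − 8·7 + 16·4 − 32·3 + 64·1 − 128·2 = -243.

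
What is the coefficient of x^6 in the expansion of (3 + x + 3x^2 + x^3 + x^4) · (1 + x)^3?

4

(3 + x + 3x^2 + x^3 + x^4) has coefficients 3,1,3,1,1 for degrees 0…4.
(1 + x)^3 has coefficients 1,3,3,1,0,0,0 for degrees 0…6.
[x^6] = 3·0 + 1·0 + 3·0 + 1·1 + 1·3 = 4.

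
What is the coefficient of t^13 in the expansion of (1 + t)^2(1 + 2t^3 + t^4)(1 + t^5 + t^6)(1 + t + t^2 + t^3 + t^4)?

22

(1 + t)^2 has coefficients 1,2,1 for degrees 0…2.
(1 + 2t^3 + t^4) has coefficients 1,0,0,2,1,0,0,0,0,0,0,0,0,0 for degrees 0…13.
Multiplying by (1 + t^5 + t^6) gives running coefficients 1,0,0,2,1,1,1,0,2,3,1,0,0,0 for degrees 0…13.
Finally multiplying by (1 + t + t^2 + t^3 + t^4), the product of all factors after the first has coefficients 1,1,1,3,4,4,5,5,5,7,7,6,6,4 for degrees 0…13.
[t^13] = 1·4 + 2·6 + 1·6 = 22.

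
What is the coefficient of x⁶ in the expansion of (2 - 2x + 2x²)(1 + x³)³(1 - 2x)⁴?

-346

(2 - 2x + 2x²) has coefficients 2,-2,2 for degrees 0…2.
(1 + x³)³ has coefficients 1,0,0,3,0,0,3 for degrees 0…6.
Finally multiplying by (1 - 2x)⁴, the product of all factors after the first has coefficients 1,-8,24,-29,-8,72,-93 for degrees 0…6.
[x⁶] = 2·(-93) − 2·72 + 2·(-8) = -346.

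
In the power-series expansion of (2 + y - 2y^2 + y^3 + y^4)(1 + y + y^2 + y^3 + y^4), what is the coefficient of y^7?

2

(2 + y - 2y^2 + y^3 + y^4) has coefficients 2,1,-2,1,1 for degrees 0…4.
(1 + y + y^2 + y^3 + y^4) has coefficients 1,1,1,1,1,0,0,0 for degrees 0…7.
[y^7] = 2·0 + 1·0 − 2·0 + 1·1 + 1·1 = 2.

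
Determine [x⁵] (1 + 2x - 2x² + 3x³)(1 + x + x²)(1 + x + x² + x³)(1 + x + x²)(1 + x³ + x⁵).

(1 + 2x - 2x² + 3x³) has coefficients 1,2,-2,3 for degrees 0…3.
(1 + x + x²) has coefficients 1,1,1,0,0,0 for degrees 0…5.
Multiplying by (1 + x + x² + x³) gives running coefficients 1,2,3,3,2,1 for degrees 0…5.
Multiplying by (1 + x + x²) gives running coefficients 1,3,6,8,8,6 for degrees 0…5.
Finally multiplying by (1 + x³ + x⁵), the product of all factors after the first has coefficients 1,3,6,9,11,13 for degrees 0…5.
[x⁵] = 1·13 + 2·11 − 2·9 + 3·6 = 35.

35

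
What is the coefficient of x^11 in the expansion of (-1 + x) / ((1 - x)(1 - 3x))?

-177147

Partial fractions give a closed form: a_n = (-1)·3^n.
At n = 11: a_11 = -177147.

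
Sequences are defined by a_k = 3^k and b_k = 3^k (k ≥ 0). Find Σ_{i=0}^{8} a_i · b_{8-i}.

The convolution is the x^8 coefficient of A(x)B(x).
Σ = 1·6561 + 3·2187 + 9·729 + 27·243 + 81·81 + 243·27 + 729·9 + 2187·3 + 6561·1 = 59049.

59049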